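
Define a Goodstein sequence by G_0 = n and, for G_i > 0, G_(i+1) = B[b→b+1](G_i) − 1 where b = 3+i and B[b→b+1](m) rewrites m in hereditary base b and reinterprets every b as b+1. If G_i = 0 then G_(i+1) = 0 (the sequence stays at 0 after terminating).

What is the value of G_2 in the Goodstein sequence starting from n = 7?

G_0=7  [base 3] 2·3 + 1  →[3↦4]→  2·4 + 1 = 9  −1 ⇒ G_1=8
G_1=8  [base 4] 2·4  →[4↦5]→  2·5 = 10  −1 ⇒ G_2=9
G_2=9  [base 5] 5 + 4  →[5↦6]→  6 + 4 = 10  −1 ⇒ G_3=9

9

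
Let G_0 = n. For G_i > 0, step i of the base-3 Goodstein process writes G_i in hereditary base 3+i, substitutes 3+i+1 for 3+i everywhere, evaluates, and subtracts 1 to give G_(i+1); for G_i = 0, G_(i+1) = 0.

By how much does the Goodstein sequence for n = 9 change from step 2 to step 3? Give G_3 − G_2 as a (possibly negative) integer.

2

step 0: 9 = 3^2; sub 4 for 3: 4^2; = 16; G_1 = 16−1 = 15
step 1: 15 = 3·4 + 3; sub 5 for 4: 3·5 + 3; = 18; G_2 = 18−1 = 17
step 2: 17 = 3·5 + 2; sub 6 for 5: 3·6 + 2; = 20; G_3 = 20−1 = 19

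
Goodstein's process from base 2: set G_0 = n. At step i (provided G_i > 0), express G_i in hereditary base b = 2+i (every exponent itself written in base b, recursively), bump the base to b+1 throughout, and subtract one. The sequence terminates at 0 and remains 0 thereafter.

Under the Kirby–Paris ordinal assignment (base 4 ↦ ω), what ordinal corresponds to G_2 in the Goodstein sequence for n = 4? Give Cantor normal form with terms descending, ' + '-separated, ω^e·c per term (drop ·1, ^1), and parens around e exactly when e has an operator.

ω^2·2 + ω·2 + 1

G_0=4  [base 2] 2^2  →[2↦3]→  3^3 = 27  −1 ⇒ G_1=26
G_1=26  [base 3] 2·3^2 + 2·3 + 2  →[3↦4]→  2·4^2 + 2·4 + 2 = 42  −1 ⇒ G_2=41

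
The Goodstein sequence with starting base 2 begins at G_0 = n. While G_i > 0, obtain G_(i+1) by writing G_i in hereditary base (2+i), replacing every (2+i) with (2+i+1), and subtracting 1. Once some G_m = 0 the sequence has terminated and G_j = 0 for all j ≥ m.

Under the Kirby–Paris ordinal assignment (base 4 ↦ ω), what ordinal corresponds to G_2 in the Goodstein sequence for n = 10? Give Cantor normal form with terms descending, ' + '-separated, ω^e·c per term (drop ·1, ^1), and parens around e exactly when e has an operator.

i=0: 10 = 2^(2 + 1) + 2 (b=2); 2→3: 3^(3 + 1) + 3 = 84; 84−1 = 83
i=1: 83 = 3^(3 + 1) + 2 (b=3); 3→4: 4^(4 + 1) + 2 = 1026; 1026−1 = 1025
i=2: 1025 = 4^(4 + 1) + 1 (b=4); 4→5: 5^(5 + 1) + 1 = 15626; 15626−1 = 15625

ω^(ω + 1) + 1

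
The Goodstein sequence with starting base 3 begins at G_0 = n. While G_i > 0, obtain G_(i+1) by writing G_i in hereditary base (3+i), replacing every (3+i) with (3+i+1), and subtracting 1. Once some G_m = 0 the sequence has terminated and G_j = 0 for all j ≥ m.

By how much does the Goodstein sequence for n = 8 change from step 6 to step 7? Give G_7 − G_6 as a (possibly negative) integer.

base 3: 8 = 2·3 + 2; at 4: 2·4 + 2 = 10; next = 9
base 4: 9 = 2·4 + 1; at 5: 2·5 + 1 = 11; next = 10
base 5: 10 = 2·5; at 6: 2·6 = 12; next = 11
base 6: 11 = 6 + 5; at 7: 7 + 5 = 12; next = 11
base 7: 11 = 7 + 4; at 8: 8 + 4 = 12; next = 11
base 8: 11 = 8 + 3; at 9: 9 + 3 = 12; next = 11
base 9: 11 = 9 + 2; at 10: 10 + 2 = 12; next = 11

0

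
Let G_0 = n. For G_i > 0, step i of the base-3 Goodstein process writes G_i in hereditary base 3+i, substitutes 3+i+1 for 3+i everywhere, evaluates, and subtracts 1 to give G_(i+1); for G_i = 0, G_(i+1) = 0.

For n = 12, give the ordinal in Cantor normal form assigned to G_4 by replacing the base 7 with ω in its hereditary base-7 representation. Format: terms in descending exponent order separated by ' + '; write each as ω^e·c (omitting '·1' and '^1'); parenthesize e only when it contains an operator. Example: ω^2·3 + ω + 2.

ω^2

base 3: 12 = 3^2 + 3; at 4: 4^2 + 4 = 20; next = 19
base 4: 19 = 4^2 + 3; at 5: 5^2 + 3 = 28; next = 27
base 5: 27 = 5^2 + 2; at 6: 6^2 + 2 = 38; next = 37
base 6: 37 = 6^2 + 1; at 7: 7^2 + 1 = 50; next = 49
base 7: 49 = 7^2; at 8: 8^2 = 64; next = 63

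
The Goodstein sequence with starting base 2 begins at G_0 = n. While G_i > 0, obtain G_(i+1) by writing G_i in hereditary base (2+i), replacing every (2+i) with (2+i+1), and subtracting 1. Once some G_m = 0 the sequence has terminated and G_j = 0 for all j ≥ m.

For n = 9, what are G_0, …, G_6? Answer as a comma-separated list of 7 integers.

9, 81, 1023, 9842, 140743, 2471826, 50333399

G_0 = 9. HB_2(9) = 2^(2 + 1) + 1. Bump = 82. G_1 = 81.
G_1 = 81. HB_3(81) = 3^(3 + 1). Bump = 1024. G_2 = 1023.
G_2 = 1023. HB_4(1023) = 3·4^4 + 3·4^3 + 3·4^2 + 3·4 + 3. Bump = 9843. G_3 = 9842.
G_3 = 9842. HB_5(9842) = 3·5^5 + 3·5^3 + 3·5^2 + 3·5 + 2. Bump = 140744. G_4 = 140743.
G_4 = 140743. HB_6(140743) = 3·6^6 + 3·6^3 + 3·6^2 + 3·6 + 1. Bump = 2471827. G_5 = 2471826.
G_5 = 2471826. HB_7(2471826) = 3·7^7 + 3·7^3 + 3·7^2 + 3·7. Bump = 50333400. G_6 = 50333399.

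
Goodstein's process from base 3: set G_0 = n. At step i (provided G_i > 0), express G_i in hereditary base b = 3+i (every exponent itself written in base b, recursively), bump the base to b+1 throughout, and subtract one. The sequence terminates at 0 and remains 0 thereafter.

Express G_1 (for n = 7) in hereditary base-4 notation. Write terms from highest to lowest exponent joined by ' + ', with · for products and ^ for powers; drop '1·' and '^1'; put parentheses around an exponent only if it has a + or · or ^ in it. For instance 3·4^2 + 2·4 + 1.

(0) 7|_3 = 2·3 + 1 ↦ 2·4 + 1|_4 = 9 ⇒ 8
(1) 8|_4 = 2·4 ↦ 2·5|_5 = 10 ⇒ 9

2·4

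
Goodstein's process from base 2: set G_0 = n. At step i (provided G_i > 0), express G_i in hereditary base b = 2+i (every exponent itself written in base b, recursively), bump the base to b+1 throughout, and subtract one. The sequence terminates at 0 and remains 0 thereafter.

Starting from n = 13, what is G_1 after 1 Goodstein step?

108

base 2: 13 = 2^(2 + 1) + 2^2 + 1; at 3: 3^(3 + 1) + 3^3 + 1 = 109; next = 108
base 3: 108 = 3^(3 + 1) + 3^3; at 4: 4^(4 + 1) + 4^4 = 1280; next = 1279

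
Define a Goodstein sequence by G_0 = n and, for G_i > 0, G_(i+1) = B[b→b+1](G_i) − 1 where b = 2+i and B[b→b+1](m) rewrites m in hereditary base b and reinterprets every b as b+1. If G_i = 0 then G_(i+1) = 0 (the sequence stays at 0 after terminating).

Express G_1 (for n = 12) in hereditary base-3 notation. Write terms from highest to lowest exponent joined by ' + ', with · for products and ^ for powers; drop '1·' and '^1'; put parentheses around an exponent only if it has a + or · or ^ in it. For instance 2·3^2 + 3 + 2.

3^(3 + 1) + 2·3^2 + 2·3 + 2

[0] 12 ≡ 2^(2 + 1) + 2^2 (base 2). Lift 3: 108. −1: 107.
[1] 107 ≡ 3^(3 + 1) + 2·3^2 + 2·3 + 2 (base 3). Lift 4: 1066. −1: 1065.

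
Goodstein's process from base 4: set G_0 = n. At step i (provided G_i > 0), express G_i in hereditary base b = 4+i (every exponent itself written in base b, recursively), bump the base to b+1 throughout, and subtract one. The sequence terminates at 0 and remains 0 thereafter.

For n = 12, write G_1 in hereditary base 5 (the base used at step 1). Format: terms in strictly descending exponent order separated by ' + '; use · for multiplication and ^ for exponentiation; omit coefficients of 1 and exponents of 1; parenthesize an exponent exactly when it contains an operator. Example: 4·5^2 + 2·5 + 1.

2·5 + 4

i=0: 12 = 3·4 (b=4); 4→5: 3·5 = 15; 15−1 = 14
i=1: 14 = 2·5 + 4 (b=5); 5→6: 2·6 + 4 = 16; 16−1 = 15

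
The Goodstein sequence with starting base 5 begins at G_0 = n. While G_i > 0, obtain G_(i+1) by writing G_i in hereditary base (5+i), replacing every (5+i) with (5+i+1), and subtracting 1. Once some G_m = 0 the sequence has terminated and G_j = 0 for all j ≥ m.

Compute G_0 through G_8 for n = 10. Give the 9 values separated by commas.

i=0: 10 = 2·5 (b=5); 5→6: 2·6 = 12; 12−1 = 11
i=1: 11 = 6 + 5 (b=6); 6→7: 7 + 5 = 12; 12−1 = 11
i=2: 11 = 7 + 4 (b=7); 7→8: 8 + 4 = 12; 12−1 = 11
i=3: 11 = 8 + 3 (b=8); 8→9: 9 + 3 = 12; 12−1 = 11
i=4: 11 = 9 + 2 (b=9); 9→10: 10 + 2 = 12; 12−1 = 11
i=5: 11 = 10 + 1 (b=10); 10→11: 11 + 1 = 12; 12−1 = 11
i=6: 11 = 11 (b=11); 11→12: 12 = 12; 12−1 = 11
i=7: 11 = 11 (b=12); 12→13: 11 = 11; 11−1 = 10

10, 11, 11, 11, 11, 11, 11, 11, 10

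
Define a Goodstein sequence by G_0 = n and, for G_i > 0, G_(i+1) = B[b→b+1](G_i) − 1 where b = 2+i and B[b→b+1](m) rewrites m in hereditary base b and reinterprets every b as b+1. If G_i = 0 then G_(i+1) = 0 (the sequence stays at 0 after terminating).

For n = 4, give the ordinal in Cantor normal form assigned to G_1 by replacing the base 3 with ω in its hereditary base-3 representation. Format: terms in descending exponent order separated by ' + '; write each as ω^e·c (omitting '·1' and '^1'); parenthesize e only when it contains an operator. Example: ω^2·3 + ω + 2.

ω^2·2 + ω·2 + 2

G_0 = 4. HB_2(4) = 2^2. Bump = 27. G_1 = 26.
G_1 = 26. HB_3(26) = 2·3^2 + 2·3 + 2. Bump = 42. G_2 = 41.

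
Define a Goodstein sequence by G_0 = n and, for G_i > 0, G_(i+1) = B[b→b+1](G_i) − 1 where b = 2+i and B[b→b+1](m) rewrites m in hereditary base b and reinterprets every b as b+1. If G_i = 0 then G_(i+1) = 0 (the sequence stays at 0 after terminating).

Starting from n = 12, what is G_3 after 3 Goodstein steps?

G_0=12  [base 2] 2^(2 + 1) + 2^2  →[2↦3]→  3^(3 + 1) + 3^3 = 108  −1 ⇒ G_1=107
G_1=107  [base 3] 3^(3 + 1) + 2·3^2 + 2·3 + 2  →[3↦4]→  4^(4 + 1) + 2·4^2 + 2·4 + 2 = 1066  −1 ⇒ G_2=1065
G_2=1065  [base 4] 4^(4 + 1) + 2·4^2 + 2·4 + 1  →[4↦5]→  5^(5 + 1) + 2·5^2 + 2·5 + 1 = 15686  −1 ⇒ G_3=15685
G_3=15685  [base 5] 5^(5 + 1) + 2·5^2 + 2·5  →[5↦6]→  6^(6 + 1) + 2·6^2 + 2·6 = 280020  −1 ⇒ G_4=280019

15685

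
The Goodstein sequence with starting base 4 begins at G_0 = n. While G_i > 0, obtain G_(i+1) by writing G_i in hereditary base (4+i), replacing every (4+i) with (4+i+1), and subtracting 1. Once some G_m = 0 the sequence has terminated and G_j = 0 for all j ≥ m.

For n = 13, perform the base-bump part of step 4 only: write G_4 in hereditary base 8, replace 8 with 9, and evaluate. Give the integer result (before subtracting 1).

base 4: 13 = 3·4 + 1; at 5: 3·5 + 1 = 16; next = 15
base 5: 15 = 3·5; at 6: 3·6 = 18; next = 17
base 6: 17 = 2·6 + 5; at 7: 2·7 + 5 = 19; next = 18
base 7: 18 = 2·7 + 4; at 8: 2·8 + 4 = 20; next = 19
base 8: 19 = 2·8 + 3; at 9: 2·9 + 3 = 21; next = 20

21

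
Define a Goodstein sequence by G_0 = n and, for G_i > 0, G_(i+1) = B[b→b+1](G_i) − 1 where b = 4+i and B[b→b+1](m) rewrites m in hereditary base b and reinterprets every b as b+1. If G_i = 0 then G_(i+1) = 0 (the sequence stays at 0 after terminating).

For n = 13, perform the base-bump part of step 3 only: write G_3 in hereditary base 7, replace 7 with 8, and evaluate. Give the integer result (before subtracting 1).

G_0=13  [base 4] 3·4 + 1  →[4↦5]→  3·5 + 1 = 16  −1 ⇒ G_1=15
G_1=15  [base 5] 3·5  →[5↦6]→  3·6 = 18  −1 ⇒ G_2=17
G_2=17  [base 6] 2·6 + 5  →[6↦7]→  2·7 + 5 = 19  −1 ⇒ G_3=18
G_3=18  [base 7] 2·7 + 4  →[7↦8]→  2·8 + 4 = 20  −1 ⇒ G_4=19

20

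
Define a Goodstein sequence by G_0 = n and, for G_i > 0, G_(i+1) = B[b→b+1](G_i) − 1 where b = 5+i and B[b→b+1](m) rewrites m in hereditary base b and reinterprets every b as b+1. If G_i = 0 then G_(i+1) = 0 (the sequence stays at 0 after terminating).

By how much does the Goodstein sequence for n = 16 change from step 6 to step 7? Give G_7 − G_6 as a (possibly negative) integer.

(0) 16|_5 = 3·5 + 1 ↦ 3·6 + 1|_6 = 19 ⇒ 18
(1) 18|_6 = 3·6 ↦ 3·7|_7 = 21 ⇒ 20
(2) 20|_7 = 2·7 + 6 ↦ 2·8 + 6|_8 = 22 ⇒ 21
(3) 21|_8 = 2·8 + 5 ↦ 2·9 + 5|_9 = 23 ⇒ 22
(4) 22|_9 = 2·9 + 4 ↦ 2·10 + 4|_10 = 24 ⇒ 23
(5) 23|_10 = 2·10 + 3 ↦ 2·11 + 3|_11 = 25 ⇒ 24
(6) 24|_11 = 2·11 + 2 ↦ 2·12 + 2|_12 = 26 ⇒ 25

1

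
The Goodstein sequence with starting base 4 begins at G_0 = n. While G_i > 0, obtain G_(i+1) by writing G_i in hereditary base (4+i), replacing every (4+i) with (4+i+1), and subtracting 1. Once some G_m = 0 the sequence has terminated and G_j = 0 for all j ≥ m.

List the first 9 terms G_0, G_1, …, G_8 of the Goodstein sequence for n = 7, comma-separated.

7, 7, 7, 7, 7, 6, 5, 4, 3

[0] 7 ≡ 4 + 3 (base 4). Lift 5: 8. −1: 7.
[1] 7 ≡ 5 + 2 (base 5). Lift 6: 8. −1: 7.
[2] 7 ≡ 6 + 1 (base 6). Lift 7: 8. −1: 7.
[3] 7 ≡ 7 (base 7). Lift 8: 8. −1: 7.
[4] 7 ≡ 7 (base 8). Lift 9: 7. −1: 6.
[5] 6 ≡ 6 (base 9). Lift 10: 6. −1: 5.
[6] 5 ≡ 5 (base 10). Lift 11: 5. −1: 4.
[7] 4 ≡ 4 (base 11). Lift 12: 4. −1: 3.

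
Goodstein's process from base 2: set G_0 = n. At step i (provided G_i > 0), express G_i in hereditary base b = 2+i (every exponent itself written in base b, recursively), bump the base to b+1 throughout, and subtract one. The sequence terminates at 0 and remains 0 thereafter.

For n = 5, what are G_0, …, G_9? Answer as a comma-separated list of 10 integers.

G_0 = 5. HB_2(5) = 2^2 + 1. Bump = 28. G_1 = 27.
G_1 = 27. HB_3(27) = 3^3. Bump = 256. G_2 = 255.
G_2 = 255. HB_4(255) = 3·4^3 + 3·4^2 + 3·4 + 3. Bump = 468. G_3 = 467.
G_3 = 467. HB_5(467) = 3·5^3 + 3·5^2 + 3·5 + 2. Bump = 776. G_4 = 775.
G_4 = 775. HB_6(775) = 3·6^3 + 3·6^2 + 3·6 + 1. Bump = 1198. G_5 = 1197.
G_5 = 1197. HB_7(1197) = 3·7^3 + 3·7^2 + 3·7. Bump = 1752. G_6 = 1751.
G_6 = 1751. HB_8(1751) = 3·8^3 + 3·8^2 + 2·8 + 7. Bump = 2455. G_7 = 2454.
G_7 = 2454. HB_9(2454) = 3·9^3 + 3·9^2 + 2·9 + 6. Bump = 3326. G_8 = 3325.
G_8 = 3325. HB_10(3325) = 3·10^3 + 3·10^2 + 2·10 + 5. Bump = 4383. G_9 = 4382.

5, 27, 255, 467, 775, 1197, 1751, 2454, 3325, 4382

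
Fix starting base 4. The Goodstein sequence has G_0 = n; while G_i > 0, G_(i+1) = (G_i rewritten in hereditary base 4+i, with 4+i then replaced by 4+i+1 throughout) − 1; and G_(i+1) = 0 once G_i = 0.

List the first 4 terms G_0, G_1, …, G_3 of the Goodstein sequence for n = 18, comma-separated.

18, 26, 36, 48

G_0=18  [base 4] 4^2 + 2  →[4↦5]→  5^2 + 2 = 27  −1 ⇒ G_1=26
G_1=26  [base 5] 5^2 + 1  →[5↦6]→  6^2 + 1 = 37  −1 ⇒ G_2=36
G_2=36  [base 6] 6^2  →[6↦7]→  7^2 = 49  −1 ⇒ G_3=48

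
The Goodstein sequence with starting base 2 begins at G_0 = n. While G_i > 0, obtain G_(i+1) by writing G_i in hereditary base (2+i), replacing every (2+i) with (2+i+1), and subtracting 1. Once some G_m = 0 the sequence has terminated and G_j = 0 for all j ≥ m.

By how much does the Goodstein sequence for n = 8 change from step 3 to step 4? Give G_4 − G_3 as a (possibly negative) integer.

8 —HB2→ 2^(2 + 1) —bump→ 3^(3 + 1) = 81 —(−1)→ 80
80 —HB3→ 2·3^3 + 2·3^2 + 2·3 + 2 —bump→ 2·4^4 + 2·4^2 + 2·4 + 2 = 554 —(−1)→ 553
553 —HB4→ 2·4^4 + 2·4^2 + 2·4 + 1 —bump→ 2·5^5 + 2·5^2 + 2·5 + 1 = 6311 —(−1)→ 6310
6310 —HB5→ 2·5^5 + 2·5^2 + 2·5 —bump→ 2·6^6 + 2·6^2 + 2·6 = 93396 —(−1)→ 93395

87085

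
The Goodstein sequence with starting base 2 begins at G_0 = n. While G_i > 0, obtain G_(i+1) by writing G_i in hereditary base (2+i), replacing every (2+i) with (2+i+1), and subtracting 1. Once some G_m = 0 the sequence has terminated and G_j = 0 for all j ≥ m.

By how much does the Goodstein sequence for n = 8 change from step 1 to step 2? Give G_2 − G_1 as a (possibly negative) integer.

(0) 8|_2 = 2^(2 + 1) ↦ 3^(3 + 1)|_3 = 81 ⇒ 80
(1) 80|_3 = 2·3^3 + 2·3^2 + 2·3 + 2 ↦ 2·4^4 + 2·4^2 + 2·4 + 2|_4 = 554 ⇒ 553

473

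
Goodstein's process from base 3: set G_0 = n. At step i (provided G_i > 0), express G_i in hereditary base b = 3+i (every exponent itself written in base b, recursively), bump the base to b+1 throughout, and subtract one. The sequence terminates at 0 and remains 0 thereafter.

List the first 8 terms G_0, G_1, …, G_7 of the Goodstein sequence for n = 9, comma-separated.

9, 15, 17, 19, 21, 23, 24, 25

i=0: 9 = 3^2 (b=3); 3→4: 4^2 = 16; 16−1 = 15
i=1: 15 = 3·4 + 3 (b=4); 4→5: 3·5 + 3 = 18; 18−1 = 17
i=2: 17 = 3·5 + 2 (b=5); 5→6: 3·6 + 2 = 20; 20−1 = 19
i=3: 19 = 3·6 + 1 (b=6); 6→7: 3·7 + 1 = 22; 22−1 = 21
i=4: 21 = 3·7 (b=7); 7→8: 3·8 = 24; 24−1 = 23
i=5: 23 = 2·8 + 7 (b=8); 8→9: 2·9 + 7 = 25; 25−1 = 24
i=6: 24 = 2·9 + 6 (b=9); 9→10: 2·10 + 6 = 26; 26−1 = 25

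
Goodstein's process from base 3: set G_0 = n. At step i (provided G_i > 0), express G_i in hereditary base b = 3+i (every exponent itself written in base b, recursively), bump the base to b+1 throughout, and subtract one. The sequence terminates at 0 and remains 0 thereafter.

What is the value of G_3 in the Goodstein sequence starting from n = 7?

9

G_0=7  [base 3] 2·3 + 1  →[3↦4]→  2·4 + 1 = 9  −1 ⇒ G_1=8
G_1=8  [base 4] 2·4  →[4↦5]→  2·5 = 10  −1 ⇒ G_2=9
G_2=9  [base 5] 5 + 4  →[5↦6]→  6 + 4 = 10  −1 ⇒ G_3=9
G_3=9  [base 6] 6 + 3  →[6↦7]→  7 + 3 = 10  −1 ⇒ G_4=9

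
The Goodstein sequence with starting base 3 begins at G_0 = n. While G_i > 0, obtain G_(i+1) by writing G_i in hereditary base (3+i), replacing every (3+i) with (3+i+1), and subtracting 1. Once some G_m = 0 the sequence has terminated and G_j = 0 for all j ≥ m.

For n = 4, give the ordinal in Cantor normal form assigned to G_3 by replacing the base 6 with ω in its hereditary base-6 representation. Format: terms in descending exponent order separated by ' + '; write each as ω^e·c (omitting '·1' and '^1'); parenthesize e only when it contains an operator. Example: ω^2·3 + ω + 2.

3

(0) 4|_3 = 3 + 1 ↦ 4 + 1|_4 = 5 ⇒ 4
(1) 4|_4 = 4 ↦ 5|_5 = 5 ⇒ 4
(2) 4|_5 = 4 ↦ 4|_6 = 4 ⇒ 3
(3) 3|_6 = 3 ↦ 3|_7 = 3 ⇒ 2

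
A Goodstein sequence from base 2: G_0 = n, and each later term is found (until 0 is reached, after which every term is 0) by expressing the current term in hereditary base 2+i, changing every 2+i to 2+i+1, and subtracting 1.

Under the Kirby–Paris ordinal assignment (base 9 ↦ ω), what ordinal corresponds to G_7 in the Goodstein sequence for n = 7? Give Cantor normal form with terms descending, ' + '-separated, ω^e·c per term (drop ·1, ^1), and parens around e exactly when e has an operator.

(0) 7|_2 = 2^2 + 2 + 1 ↦ 3^3 + 3 + 1|_3 = 31 ⇒ 30
(1) 30|_3 = 3^3 + 3 ↦ 4^4 + 4|_4 = 260 ⇒ 259
(2) 259|_4 = 4^4 + 3 ↦ 5^5 + 3|_5 = 3128 ⇒ 3127
(3) 3127|_5 = 5^5 + 2 ↦ 6^6 + 2|_6 = 46658 ⇒ 46657
(4) 46657|_6 = 6^6 + 1 ↦ 7^7 + 1|_7 = 823544 ⇒ 823543
(5) 823543|_7 = 7^7 ↦ 8^8|_8 = 16777216 ⇒ 16777215
(6) 16777215|_8 = 7·8^7 + 7·8^6 + 7·8^5 + 7·8^4 + 7·8^3 + 7·8^2 + 7·8 + 7 ↦ 7·9^7 + 7·9^6 + 7·9^5 + 7·9^4 + 7·9^3 + 7·9^2 + 7·9 + 7|_9 = 37665880 ⇒ 37665879
(7) 37665879|_9 = 7·9^7 + 7·9^6 + 7·9^5 + 7·9^4 + 7·9^3 + 7·9^2 + 7·9 + 6 ↦ 7·10^7 + 7·10^6 + 7·10^5 + 7·10^4 + 7·10^3 + 7·10^2 + 7·10 + 6|_10 = 77777776 ⇒ 77777775

ω^7·7 + ω^6·7 + ω^5·7 + ω^4·7 + ω^3·7 + ω^2·7 + ω·7 + 6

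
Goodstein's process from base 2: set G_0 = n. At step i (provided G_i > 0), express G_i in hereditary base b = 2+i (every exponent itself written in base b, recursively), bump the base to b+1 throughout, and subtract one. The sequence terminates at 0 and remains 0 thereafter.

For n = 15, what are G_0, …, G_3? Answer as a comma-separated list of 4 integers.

i=0: 15 = 2^(2 + 1) + 2^2 + 2 + 1 (b=2); 2→3: 3^(3 + 1) + 3^3 + 3 + 1 = 112; 112−1 = 111
i=1: 111 = 3^(3 + 1) + 3^3 + 3 (b=3); 3→4: 4^(4 + 1) + 4^4 + 4 = 1284; 1284−1 = 1283
i=2: 1283 = 4^(4 + 1) + 4^4 + 3 (b=4); 4→5: 5^(5 + 1) + 5^5 + 3 = 18753; 18753−1 = 18752

15, 111, 1283, 18752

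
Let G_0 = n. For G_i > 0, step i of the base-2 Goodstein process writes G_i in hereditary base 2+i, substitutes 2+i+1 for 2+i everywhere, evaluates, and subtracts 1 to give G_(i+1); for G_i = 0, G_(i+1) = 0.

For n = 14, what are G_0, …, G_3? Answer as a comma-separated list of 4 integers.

base 2: 14 = 2^(2 + 1) + 2^2 + 2; at 3: 3^(3 + 1) + 3^3 + 3 = 111; next = 110
base 3: 110 = 3^(3 + 1) + 3^3 + 2; at 4: 4^(4 + 1) + 4^4 + 2 = 1282; next = 1281
base 4: 1281 = 4^(4 + 1) + 4^4 + 1; at 5: 5^(5 + 1) + 5^5 + 1 = 18751; next = 18750

14, 110, 1281, 18750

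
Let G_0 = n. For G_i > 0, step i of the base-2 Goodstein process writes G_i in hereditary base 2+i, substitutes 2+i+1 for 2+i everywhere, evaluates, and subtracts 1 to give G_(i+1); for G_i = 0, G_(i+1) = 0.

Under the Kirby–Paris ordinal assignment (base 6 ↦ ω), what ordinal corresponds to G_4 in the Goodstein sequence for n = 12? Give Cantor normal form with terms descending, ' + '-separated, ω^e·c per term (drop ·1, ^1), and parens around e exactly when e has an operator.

ω^(ω + 1) + ω^2·2 + ω + 5

(0) 12|_2 = 2^(2 + 1) + 2^2 ↦ 3^(3 + 1) + 3^3|_3 = 108 ⇒ 107
(1) 107|_3 = 3^(3 + 1) + 2·3^2 + 2·3 + 2 ↦ 4^(4 + 1) + 2·4^2 + 2·4 + 2|_4 = 1066 ⇒ 1065
(2) 1065|_4 = 4^(4 + 1) + 2·4^2 + 2·4 + 1 ↦ 5^(5 + 1) + 2·5^2 + 2·5 + 1|_5 = 15686 ⇒ 15685
(3) 15685|_5 = 5^(5 + 1) + 2·5^2 + 2·5 ↦ 6^(6 + 1) + 2·6^2 + 2·6|_6 = 280020 ⇒ 280019
(4) 280019|_6 = 6^(6 + 1) + 2·6^2 + 6 + 5 ↦ 7^(7 + 1) + 2·7^2 + 7 + 5|_7 = 5764911 ⇒ 5764910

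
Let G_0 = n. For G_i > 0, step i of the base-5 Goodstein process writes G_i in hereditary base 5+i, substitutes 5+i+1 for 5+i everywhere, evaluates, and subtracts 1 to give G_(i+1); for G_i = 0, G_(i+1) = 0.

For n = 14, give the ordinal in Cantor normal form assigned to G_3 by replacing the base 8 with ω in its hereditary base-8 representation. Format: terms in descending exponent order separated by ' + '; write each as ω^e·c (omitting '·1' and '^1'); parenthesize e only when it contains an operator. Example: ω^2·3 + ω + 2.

[0] 14 ≡ 2·5 + 4 (base 5). Lift 6: 16. −1: 15.
[1] 15 ≡ 2·6 + 3 (base 6). Lift 7: 17. −1: 16.
[2] 16 ≡ 2·7 + 2 (base 7). Lift 8: 18. −1: 17.
[3] 17 ≡ 2·8 + 1 (base 8). Lift 9: 19. −1: 18.

ω·2 + 1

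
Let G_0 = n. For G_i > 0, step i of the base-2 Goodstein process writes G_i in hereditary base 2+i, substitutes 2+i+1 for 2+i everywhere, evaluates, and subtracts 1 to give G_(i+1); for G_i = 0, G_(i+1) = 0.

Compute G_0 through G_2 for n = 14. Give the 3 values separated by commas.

14, 110, 1281

i=0: 14 = 2^(2 + 1) + 2^2 + 2 (b=2); 2→3: 3^(3 + 1) + 3^3 + 3 = 111; 111−1 = 110
i=1: 110 = 3^(3 + 1) + 3^3 + 2 (b=3); 3→4: 4^(4 + 1) + 4^4 + 2 = 1282; 1282−1 = 1281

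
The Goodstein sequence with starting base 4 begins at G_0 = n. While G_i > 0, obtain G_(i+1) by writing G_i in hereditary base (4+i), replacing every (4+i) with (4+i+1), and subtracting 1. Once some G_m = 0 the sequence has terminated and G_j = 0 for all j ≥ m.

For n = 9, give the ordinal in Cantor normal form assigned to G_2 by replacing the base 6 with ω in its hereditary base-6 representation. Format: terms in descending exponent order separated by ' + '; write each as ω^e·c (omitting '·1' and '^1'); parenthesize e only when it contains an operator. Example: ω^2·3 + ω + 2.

base 4: 9 = 2·4 + 1; at 5: 2·5 + 1 = 11; next = 10
base 5: 10 = 2·5; at 6: 2·6 = 12; next = 11
base 6: 11 = 6 + 5; at 7: 7 + 5 = 12; next = 11

ω + 5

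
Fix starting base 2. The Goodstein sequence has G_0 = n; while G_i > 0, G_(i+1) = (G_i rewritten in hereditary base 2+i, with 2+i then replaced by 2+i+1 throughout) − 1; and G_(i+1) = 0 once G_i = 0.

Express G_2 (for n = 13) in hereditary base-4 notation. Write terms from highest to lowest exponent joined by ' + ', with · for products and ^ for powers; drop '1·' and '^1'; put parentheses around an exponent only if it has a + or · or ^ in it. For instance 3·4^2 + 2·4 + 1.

step 0: 13 = 2^(2 + 1) + 2^2 + 1; sub 3 for 2: 3^(3 + 1) + 3^3 + 1; = 109; G_1 = 109−1 = 108
step 1: 108 = 3^(3 + 1) + 3^3; sub 4 for 3: 4^(4 + 1) + 4^4; = 1280; G_2 = 1280−1 = 1279
step 2: 1279 = 4^(4 + 1) + 3·4^3 + 3·4^2 + 3·4 + 3; sub 5 for 4: 5^(5 + 1) + 3·5^3 + 3·5^2 + 3·5 + 3; = 16093; G_3 = 16093−1 = 16092

4^(4 + 1) + 3·4^3 + 3·4^2 + 3·4 + 3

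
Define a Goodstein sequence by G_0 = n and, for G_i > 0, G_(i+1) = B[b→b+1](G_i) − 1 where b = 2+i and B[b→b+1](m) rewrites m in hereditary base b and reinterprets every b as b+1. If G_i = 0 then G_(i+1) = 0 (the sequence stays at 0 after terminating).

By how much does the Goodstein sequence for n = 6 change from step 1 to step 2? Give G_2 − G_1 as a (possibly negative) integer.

228

base 2: 6 = 2^2 + 2; at 3: 3^3 + 3 = 30; next = 29
base 3: 29 = 3^3 + 2; at 4: 4^4 + 2 = 258; next = 257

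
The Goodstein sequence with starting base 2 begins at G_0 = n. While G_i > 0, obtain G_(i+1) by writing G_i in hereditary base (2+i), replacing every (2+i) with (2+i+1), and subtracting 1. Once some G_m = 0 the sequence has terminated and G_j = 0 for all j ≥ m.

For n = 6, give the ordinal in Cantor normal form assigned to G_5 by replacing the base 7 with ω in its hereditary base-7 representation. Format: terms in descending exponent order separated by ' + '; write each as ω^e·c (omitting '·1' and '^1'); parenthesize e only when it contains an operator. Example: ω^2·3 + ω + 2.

G_0 = 6. HB_2(6) = 2^2 + 2. Bump = 30. G_1 = 29.
G_1 = 29. HB_3(29) = 3^3 + 2. Bump = 258. G_2 = 257.
G_2 = 257. HB_4(257) = 4^4 + 1. Bump = 3126. G_3 = 3125.
G_3 = 3125. HB_5(3125) = 5^5. Bump = 46656. G_4 = 46655.
G_4 = 46655. HB_6(46655) = 5·6^5 + 5·6^4 + 5·6^3 + 5·6^2 + 5·6 + 5. Bump = 98040. G_5 = 98039.
G_5 = 98039. HB_7(98039) = 5·7^5 + 5·7^4 + 5·7^3 + 5·7^2 + 5·7 + 4. Bump = 187244. G_6 = 187243.

ω^5·5 + ω^4·5 + ω^3·5 + ω^2·5 + ω·5 + 4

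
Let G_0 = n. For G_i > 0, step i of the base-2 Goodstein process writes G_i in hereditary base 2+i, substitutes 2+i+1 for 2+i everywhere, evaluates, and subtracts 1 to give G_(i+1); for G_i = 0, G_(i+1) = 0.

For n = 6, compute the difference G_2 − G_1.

228

6 —HB2→ 2^2 + 2 —bump→ 3^3 + 3 = 30 —(−1)→ 29
29 —HB3→ 3^3 + 2 —bump→ 4^4 + 2 = 258 —(−1)→ 257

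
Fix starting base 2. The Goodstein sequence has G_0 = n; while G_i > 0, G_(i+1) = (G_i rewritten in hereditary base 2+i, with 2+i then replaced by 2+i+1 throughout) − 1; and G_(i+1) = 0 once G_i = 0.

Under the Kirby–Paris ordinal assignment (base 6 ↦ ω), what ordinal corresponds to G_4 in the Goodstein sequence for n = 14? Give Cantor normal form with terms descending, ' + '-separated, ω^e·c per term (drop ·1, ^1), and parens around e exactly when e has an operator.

(0) 14|_2 = 2^(2 + 1) + 2^2 + 2 ↦ 3^(3 + 1) + 3^3 + 3|_3 = 111 ⇒ 110
(1) 110|_3 = 3^(3 + 1) + 3^3 + 2 ↦ 4^(4 + 1) + 4^4 + 2|_4 = 1282 ⇒ 1281
(2) 1281|_4 = 4^(4 + 1) + 4^4 + 1 ↦ 5^(5 + 1) + 5^5 + 1|_5 = 18751 ⇒ 18750
(3) 18750|_5 = 5^(5 + 1) + 5^5 ↦ 6^(6 + 1) + 6^6|_6 = 326592 ⇒ 326591

ω^(ω + 1) + ω^5·5 + ω^4·5 + ω^3·5 + ω^2·5 + ω·5 + 5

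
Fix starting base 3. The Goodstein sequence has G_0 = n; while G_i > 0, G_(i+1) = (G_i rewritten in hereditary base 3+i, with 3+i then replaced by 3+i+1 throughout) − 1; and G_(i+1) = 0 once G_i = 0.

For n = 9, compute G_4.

G_0 = 9. HB_3(9) = 3^2. Bump = 16. G_1 = 15.
G_1 = 15. HB_4(15) = 3·4 + 3. Bump = 18. G_2 = 17.
G_2 = 17. HB_5(17) = 3·5 + 2. Bump = 20. G_3 = 19.
G_3 = 19. HB_6(19) = 3·6 + 1. Bump = 22. G_4 = 21.
G_4 = 21. HB_7(21) = 3·7. Bump = 24. G_5 = 23.

21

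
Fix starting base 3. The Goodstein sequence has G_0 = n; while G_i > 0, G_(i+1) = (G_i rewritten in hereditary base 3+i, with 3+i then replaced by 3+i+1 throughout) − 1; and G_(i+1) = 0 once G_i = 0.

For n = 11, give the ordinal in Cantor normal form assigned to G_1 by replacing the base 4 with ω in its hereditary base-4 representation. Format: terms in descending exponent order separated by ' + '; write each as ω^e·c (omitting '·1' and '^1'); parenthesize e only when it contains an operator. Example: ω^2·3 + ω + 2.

ω^2 + 1

(0) 11|_3 = 3^2 + 2 ↦ 4^2 + 2|_4 = 18 ⇒ 17
(1) 17|_4 = 4^2 + 1 ↦ 5^2 + 1|_5 = 26 ⇒ 25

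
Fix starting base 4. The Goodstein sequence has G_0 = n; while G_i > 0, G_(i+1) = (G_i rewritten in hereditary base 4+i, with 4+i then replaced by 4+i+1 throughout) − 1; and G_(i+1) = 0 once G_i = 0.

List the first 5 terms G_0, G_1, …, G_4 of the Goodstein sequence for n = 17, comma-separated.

17, 25, 35, 39, 43

step 0: 17 = 4^2 + 1; sub 5 for 4: 5^2 + 1; = 26; G_1 = 26−1 = 25
step 1: 25 = 5^2; sub 6 for 5: 6^2; = 36; G_2 = 36−1 = 35
step 2: 35 = 5·6 + 5; sub 7 for 6: 5·7 + 5; = 40; G_3 = 40−1 = 39
step 3: 39 = 5·7 + 4; sub 8 for 7: 5·8 + 4; = 44; G_4 = 44−1 = 43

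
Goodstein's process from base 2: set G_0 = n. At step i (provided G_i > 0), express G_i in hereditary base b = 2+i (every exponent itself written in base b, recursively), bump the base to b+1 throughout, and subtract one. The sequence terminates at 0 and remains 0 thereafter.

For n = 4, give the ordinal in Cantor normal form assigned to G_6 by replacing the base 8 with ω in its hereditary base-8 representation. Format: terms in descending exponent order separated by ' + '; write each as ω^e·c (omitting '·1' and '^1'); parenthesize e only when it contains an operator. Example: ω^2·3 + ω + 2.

ω^2·2 + ω + 3

step 0: 4 = 2^2; sub 3 for 2: 3^3; = 27; G_1 = 27−1 = 26
step 1: 26 = 2·3^2 + 2·3 + 2; sub 4 for 3: 2·4^2 + 2·4 + 2; = 42; G_2 = 42−1 = 41
step 2: 41 = 2·4^2 + 2·4 + 1; sub 5 for 4: 2·5^2 + 2·5 + 1; = 61; G_3 = 61−1 = 60
step 3: 60 = 2·5^2 + 2·5; sub 6 for 5: 2·6^2 + 2·6; = 84; G_4 = 84−1 = 83
step 4: 83 = 2·6^2 + 6 + 5; sub 7 for 6: 2·7^2 + 7 + 5; = 110; G_5 = 110−1 = 109
step 5: 109 = 2·7^2 + 7 + 4; sub 8 for 7: 2·8^2 + 8 + 4; = 140; G_6 = 140−1 = 139
step 6: 139 = 2·8^2 + 8 + 3; sub 9 for 8: 2·9^2 + 9 + 3; = 174; G_7 = 174−1 = 173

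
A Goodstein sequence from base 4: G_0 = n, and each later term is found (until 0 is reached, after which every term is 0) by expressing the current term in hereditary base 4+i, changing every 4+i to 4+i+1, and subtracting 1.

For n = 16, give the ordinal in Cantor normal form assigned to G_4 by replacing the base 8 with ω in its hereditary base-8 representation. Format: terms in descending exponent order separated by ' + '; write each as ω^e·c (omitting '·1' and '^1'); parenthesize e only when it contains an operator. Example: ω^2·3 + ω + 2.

ω·4 + 1

G_0 = 16. HB_4(16) = 4^2. Bump = 25. G_1 = 24.
G_1 = 24. HB_5(24) = 4·5 + 4. Bump = 28. G_2 = 27.
G_2 = 27. HB_6(27) = 4·6 + 3. Bump = 31. G_3 = 30.
G_3 = 30. HB_7(30) = 4·7 + 2. Bump = 34. G_4 = 33.
G_4 = 33. HB_8(33) = 4·8 + 1. Bump = 37. G_5 = 36.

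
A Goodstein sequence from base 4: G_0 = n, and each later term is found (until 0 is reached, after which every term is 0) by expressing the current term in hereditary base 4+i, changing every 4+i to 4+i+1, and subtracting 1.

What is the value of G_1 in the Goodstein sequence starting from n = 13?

(0) 13|_4 = 3·4 + 1 ↦ 3·5 + 1|_5 = 16 ⇒ 15
(1) 15|_5 = 3·5 ↦ 3·6|_6 = 18 ⇒ 17

15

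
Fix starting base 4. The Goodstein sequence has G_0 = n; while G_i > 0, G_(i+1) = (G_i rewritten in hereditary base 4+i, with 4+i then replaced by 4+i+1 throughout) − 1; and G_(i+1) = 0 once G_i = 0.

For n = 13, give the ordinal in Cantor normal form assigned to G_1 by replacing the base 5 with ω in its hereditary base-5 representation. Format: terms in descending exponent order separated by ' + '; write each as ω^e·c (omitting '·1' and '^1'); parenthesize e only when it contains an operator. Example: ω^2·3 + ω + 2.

[0] 13 ≡ 3·4 + 1 (base 4). Lift 5: 16. −1: 15.
[1] 15 ≡ 3·5 (base 5). Lift 6: 18. −1: 17.

ω·3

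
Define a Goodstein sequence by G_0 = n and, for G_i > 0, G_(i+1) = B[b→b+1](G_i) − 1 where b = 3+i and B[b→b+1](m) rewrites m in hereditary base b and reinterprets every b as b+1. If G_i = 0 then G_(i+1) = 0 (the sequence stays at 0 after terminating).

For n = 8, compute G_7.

8 —HB3→ 2·3 + 2 —bump→ 2·4 + 2 = 10 —(−1)→ 9
9 —HB4→ 2·4 + 1 —bump→ 2·5 + 1 = 11 —(−1)→ 10
10 —HB5→ 2·5 —bump→ 2·6 = 12 —(−1)→ 11
11 —HB6→ 6 + 5 —bump→ 7 + 5 = 12 —(−1)→ 11
11 —HB7→ 7 + 4 —bump→ 8 + 4 = 12 —(−1)→ 11
11 —HB8→ 8 + 3 —bump→ 9 + 3 = 12 —(−1)→ 11
11 —HB9→ 9 + 2 —bump→ 10 + 2 = 12 —(−1)→ 11
11 —HB10→ 10 + 1 —bump→ 11 + 1 = 12 —(−1)→ 11

11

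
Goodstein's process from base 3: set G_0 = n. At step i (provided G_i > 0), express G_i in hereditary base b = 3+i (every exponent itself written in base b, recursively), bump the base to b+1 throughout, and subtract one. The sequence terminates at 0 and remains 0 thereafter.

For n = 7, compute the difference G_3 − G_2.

0

7 —HB3→ 2·3 + 1 —bump→ 2·4 + 1 = 9 —(−1)→ 8
8 —HB4→ 2·4 —bump→ 2·5 = 10 —(−1)→ 9
9 —HB5→ 5 + 4 —bump→ 6 + 4 = 10 —(−1)→ 9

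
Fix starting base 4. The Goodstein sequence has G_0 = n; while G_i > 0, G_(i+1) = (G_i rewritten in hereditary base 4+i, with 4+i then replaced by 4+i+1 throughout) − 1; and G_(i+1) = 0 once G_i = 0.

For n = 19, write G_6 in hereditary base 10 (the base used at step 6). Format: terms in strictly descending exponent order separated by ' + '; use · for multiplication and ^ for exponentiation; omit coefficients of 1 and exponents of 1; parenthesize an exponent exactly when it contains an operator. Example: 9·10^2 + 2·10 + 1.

(0) 19|_4 = 4^2 + 3 ↦ 5^2 + 3|_5 = 28 ⇒ 27
(1) 27|_5 = 5^2 + 2 ↦ 6^2 + 2|_6 = 38 ⇒ 37
(2) 37|_6 = 6^2 + 1 ↦ 7^2 + 1|_7 = 50 ⇒ 49
(3) 49|_7 = 7^2 ↦ 8^2|_8 = 64 ⇒ 63
(4) 63|_8 = 7·8 + 7 ↦ 7·9 + 7|_9 = 70 ⇒ 69
(5) 69|_9 = 7·9 + 6 ↦ 7·10 + 6|_10 = 76 ⇒ 75
(6) 75|_10 = 7·10 + 5 ↦ 7·11 + 5|_11 = 82 ⇒ 81

7·10 + 5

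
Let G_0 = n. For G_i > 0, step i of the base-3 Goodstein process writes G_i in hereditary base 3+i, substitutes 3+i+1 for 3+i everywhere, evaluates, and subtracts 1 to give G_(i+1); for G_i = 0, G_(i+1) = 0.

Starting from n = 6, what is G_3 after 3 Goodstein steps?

7

G_0=6  [base 3] 2·3  →[3↦4]→  2·4 = 8  −1 ⇒ G_1=7
G_1=7  [base 4] 4 + 3  →[4↦5]→  5 + 3 = 8  −1 ⇒ G_2=7
G_2=7  [base 5] 5 + 2  →[5↦6]→  6 + 2 = 8  −1 ⇒ G_3=7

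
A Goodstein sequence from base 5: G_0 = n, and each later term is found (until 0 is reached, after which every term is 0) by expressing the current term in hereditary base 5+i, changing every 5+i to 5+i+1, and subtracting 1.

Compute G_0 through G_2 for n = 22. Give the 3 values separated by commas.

22, 25, 28

i=0: 22 = 4·5 + 2 (b=5); 5→6: 4·6 + 2 = 26; 26−1 = 25
i=1: 25 = 4·6 + 1 (b=6); 6→7: 4·7 + 1 = 29; 29−1 = 28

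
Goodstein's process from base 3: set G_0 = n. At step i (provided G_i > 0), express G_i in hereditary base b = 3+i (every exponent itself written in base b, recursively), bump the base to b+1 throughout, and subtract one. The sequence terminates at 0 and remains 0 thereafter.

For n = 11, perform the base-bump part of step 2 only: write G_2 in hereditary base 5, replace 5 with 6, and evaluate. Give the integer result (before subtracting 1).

36

G_0=11  [base 3] 3^2 + 2  →[3↦4]→  4^2 + 2 = 18  −1 ⇒ G_1=17
G_1=17  [base 4] 4^2 + 1  →[4↦5]→  5^2 + 1 = 26  −1 ⇒ G_2=25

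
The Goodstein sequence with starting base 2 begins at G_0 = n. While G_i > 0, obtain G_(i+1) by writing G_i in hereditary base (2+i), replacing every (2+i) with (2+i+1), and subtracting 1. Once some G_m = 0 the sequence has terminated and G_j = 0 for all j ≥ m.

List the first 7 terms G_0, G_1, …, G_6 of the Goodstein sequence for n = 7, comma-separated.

7, 30, 259, 3127, 46657, 823543, 16777215

G_0=7  [base 2] 2^2 + 2 + 1  →[2↦3]→  3^3 + 3 + 1 = 31  −1 ⇒ G_1=30
G_1=30  [base 3] 3^3 + 3  →[3↦4]→  4^4 + 4 = 260  −1 ⇒ G_2=259
G_2=259  [base 4] 4^4 + 3  →[4↦5]→  5^5 + 3 = 3128  −1 ⇒ G_3=3127
G_3=3127  [base 5] 5^5 + 2  →[5↦6]→  6^6 + 2 = 46658  −1 ⇒ G_4=46657
G_4=46657  [base 6] 6^6 + 1  →[6↦7]→  7^7 + 1 = 823544  −1 ⇒ G_5=823543
G_5=823543  [base 7] 7^7  →[7↦8]→  8^8 = 16777216  −1 ⇒ G_6=16777215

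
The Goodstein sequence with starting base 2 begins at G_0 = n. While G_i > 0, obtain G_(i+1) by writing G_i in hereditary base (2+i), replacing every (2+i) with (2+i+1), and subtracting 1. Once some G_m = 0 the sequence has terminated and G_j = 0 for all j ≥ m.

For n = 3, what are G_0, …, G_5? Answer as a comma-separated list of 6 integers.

(0) 3|_2 = 2 + 1 ↦ 3 + 1|_3 = 4 ⇒ 3
(1) 3|_3 = 3 ↦ 4|_4 = 4 ⇒ 3
(2) 3|_4 = 3 ↦ 3|_5 = 3 ⇒ 2
(3) 2|_5 = 2 ↦ 2|_6 = 2 ⇒ 1
(4) 1|_6 = 1 ↦ 1|_7 = 1 ⇒ 0

3, 3, 3, 2, 1, 0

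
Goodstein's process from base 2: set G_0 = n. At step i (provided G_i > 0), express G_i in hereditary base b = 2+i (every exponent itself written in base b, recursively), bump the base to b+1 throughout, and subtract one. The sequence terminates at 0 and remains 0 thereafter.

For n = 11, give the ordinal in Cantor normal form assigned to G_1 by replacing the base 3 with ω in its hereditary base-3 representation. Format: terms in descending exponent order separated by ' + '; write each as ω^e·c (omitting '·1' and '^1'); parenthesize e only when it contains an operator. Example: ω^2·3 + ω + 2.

ω^(ω + 1) + ω

[0] 11 ≡ 2^(2 + 1) + 2 + 1 (base 2). Lift 3: 85. −1: 84.
[1] 84 ≡ 3^(3 + 1) + 3 (base 3). Lift 4: 1028. −1: 1027.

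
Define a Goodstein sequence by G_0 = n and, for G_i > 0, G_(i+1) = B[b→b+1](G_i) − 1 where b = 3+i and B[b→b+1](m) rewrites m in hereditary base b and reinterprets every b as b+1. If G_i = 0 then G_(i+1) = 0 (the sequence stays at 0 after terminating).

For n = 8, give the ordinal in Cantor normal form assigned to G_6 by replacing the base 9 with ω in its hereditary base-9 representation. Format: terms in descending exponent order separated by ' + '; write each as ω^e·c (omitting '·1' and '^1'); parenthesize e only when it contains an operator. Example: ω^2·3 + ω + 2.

ω + 2

8 —HB3→ 2·3 + 2 —bump→ 2·4 + 2 = 10 —(−1)→ 9
9 —HB4→ 2·4 + 1 —bump→ 2·5 + 1 = 11 —(−1)→ 10
10 —HB5→ 2·5 —bump→ 2·6 = 12 —(−1)→ 11
11 —HB6→ 6 + 5 —bump→ 7 + 5 = 12 —(−1)→ 11
11 —HB7→ 7 + 4 —bump→ 8 + 4 = 12 —(−1)→ 11
11 —HB8→ 8 + 3 —bump→ 9 + 3 = 12 —(−1)→ 11
11 —HB9→ 9 + 2 —bump→ 10 + 2 = 12 —(−1)→ 11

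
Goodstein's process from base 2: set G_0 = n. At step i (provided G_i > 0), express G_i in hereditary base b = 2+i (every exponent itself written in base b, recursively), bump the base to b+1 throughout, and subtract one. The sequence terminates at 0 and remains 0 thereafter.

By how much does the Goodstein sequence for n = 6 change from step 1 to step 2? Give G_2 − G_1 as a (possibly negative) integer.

228

(0) 6|_2 = 2^2 + 2 ↦ 3^3 + 3|_3 = 30 ⇒ 29
(1) 29|_3 = 3^3 + 2 ↦ 4^4 + 2|_4 = 258 ⇒ 257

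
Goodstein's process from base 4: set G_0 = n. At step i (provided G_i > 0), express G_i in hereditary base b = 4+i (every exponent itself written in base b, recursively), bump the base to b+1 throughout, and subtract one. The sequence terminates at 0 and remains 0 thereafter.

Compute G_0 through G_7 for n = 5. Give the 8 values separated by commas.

i=0: 5 = 4 + 1 (b=4); 4→5: 5 + 1 = 6; 6−1 = 5
i=1: 5 = 5 (b=5); 5→6: 6 = 6; 6−1 = 5
i=2: 5 = 5 (b=6); 6→7: 5 = 5; 5−1 = 4
i=3: 4 = 4 (b=7); 7→8: 4 = 4; 4−1 = 3
i=4: 3 = 3 (b=8); 8→9: 3 = 3; 3−1 = 2
i=5: 2 = 2 (b=9); 9→10: 2 = 2; 2−1 = 1
i=6: 1 = 1 (b=10); 10→11: 1 = 1; 1−1 = 0

5, 5, 5, 4, 3, 2, 1, 0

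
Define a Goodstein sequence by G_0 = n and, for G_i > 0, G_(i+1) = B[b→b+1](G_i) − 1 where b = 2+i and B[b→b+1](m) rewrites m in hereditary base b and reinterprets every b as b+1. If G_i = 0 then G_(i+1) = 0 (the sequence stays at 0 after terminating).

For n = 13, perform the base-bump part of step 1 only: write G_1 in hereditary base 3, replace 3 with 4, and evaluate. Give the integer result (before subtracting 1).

1280

base 2: 13 = 2^(2 + 1) + 2^2 + 1; at 3: 3^(3 + 1) + 3^3 + 1 = 109; next = 108
base 3: 108 = 3^(3 + 1) + 3^3; at 4: 4^(4 + 1) + 4^4 = 1280; next = 1279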